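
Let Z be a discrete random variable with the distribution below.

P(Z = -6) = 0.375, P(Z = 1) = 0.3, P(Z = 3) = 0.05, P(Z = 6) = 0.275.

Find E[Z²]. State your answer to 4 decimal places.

24.1500

E[Z²] = (-6)²(0.375) + (1)²(0.3) + (3)²(0.05) + (6)²(0.275) = 24.15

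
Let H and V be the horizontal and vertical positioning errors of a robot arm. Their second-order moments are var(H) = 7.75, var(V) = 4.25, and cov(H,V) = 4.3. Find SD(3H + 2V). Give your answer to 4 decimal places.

11.7622

var(3H + 2V) = (3)²·var(H) + (2)²·var(V) + 2·(3)·(2)·cov(H,V)
= 9·7.75 + 4·4.25 + 12·4.3 = 138.35
SD(3H + 2V) = √138.35 ≈ 11.7622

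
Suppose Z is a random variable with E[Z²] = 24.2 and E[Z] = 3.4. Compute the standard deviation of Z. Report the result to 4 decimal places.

Var(Z) = 24.2 − (3.4)² = 12.64
SD(Z) = √12.64 ≈ 3.5553

3.5553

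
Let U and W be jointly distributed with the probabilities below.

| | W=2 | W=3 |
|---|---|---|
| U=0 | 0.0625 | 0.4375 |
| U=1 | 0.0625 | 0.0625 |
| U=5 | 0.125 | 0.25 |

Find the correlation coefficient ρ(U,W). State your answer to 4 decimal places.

E[U] = 2,  E[W] = 2.75
E[UW] = 5.3125
Cov(U,W) = E[UW] − E[U]E[W] = 5.3125 − (2)(2.75) = -0.1875
Var(U) = 5.5,  Var(W) = 0.1875
ρ = -0.1875 / √(5.5·0.1875) ≈ -0.1846

-0.1846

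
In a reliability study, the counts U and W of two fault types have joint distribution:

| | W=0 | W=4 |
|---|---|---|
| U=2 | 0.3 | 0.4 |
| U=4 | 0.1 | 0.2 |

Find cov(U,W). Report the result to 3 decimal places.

0.160

E[U] = 2.6,  E[W] = 2.4
E[UW] = 6.4
cov(U,W) = E[UW] − E[U]E[W] = 6.4 − (2.6)(2.4) = 0.16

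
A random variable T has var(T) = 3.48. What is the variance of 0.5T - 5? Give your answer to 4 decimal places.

var(0.5T - 5) = (0.5)²·var(T) = 0.25·3.48 = 0.87

0.8700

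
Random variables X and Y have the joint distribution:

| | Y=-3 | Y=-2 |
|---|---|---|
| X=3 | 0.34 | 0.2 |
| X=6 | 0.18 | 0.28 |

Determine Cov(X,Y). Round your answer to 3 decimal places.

0.178

E[X] = 4.38,  E[Y] = -2.52
E[XY] = -10.86
Cov(X,Y) = E[XY] − E[X]E[Y] = -10.86 − (4.38)(-2.52) = 0.1776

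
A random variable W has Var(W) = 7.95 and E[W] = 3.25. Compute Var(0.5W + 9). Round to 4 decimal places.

Var(0.5W + 9) = (0.5)²·Var(W) = 0.25·7.95 = 1.9875

1.9875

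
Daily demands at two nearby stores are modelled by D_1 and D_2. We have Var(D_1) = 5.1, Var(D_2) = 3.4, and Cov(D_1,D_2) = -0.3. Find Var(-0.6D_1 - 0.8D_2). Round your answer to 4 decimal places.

Var(-0.6D_1 - 0.8D_2) = (-0.6)²·Var(D_1) + (-0.8)²·Var(D_2) + 2·(-0.6)·(-0.8)·Cov(D_1,D_2)
= 0.36·5.1 + 0.64·3.4 + 0.96·-0.3 = 3.724

3.7240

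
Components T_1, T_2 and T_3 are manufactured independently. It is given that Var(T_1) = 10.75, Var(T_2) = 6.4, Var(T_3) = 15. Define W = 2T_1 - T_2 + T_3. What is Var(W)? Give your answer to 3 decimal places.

64.400

By independence, Var(W) = (2)²Var(T_1) + (-1)²Var(T_2) + (1)²Var(T_3)
= (2)²·10.75 + (-1)²·6.4 + (1)²·15 = 64.4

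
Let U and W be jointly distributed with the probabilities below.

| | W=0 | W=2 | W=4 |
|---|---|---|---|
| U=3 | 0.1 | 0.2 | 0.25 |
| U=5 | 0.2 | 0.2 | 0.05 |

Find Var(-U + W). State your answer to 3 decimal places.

E[U] = 3.9,  E[W] = 2,  E[UW] = 7.2
Var(U) = 16.2 − (3.9)² = 0.99;  Var(W) = 6.4 − (2)² = 2.4
Cov(U,W) = 7.2 − (3.9)(2) = -0.6
Var(-U + W) = (-1)²·0.99 + (1)²·2.4 + 2·(-1)·(1)·-0.6 = 4.59

4.590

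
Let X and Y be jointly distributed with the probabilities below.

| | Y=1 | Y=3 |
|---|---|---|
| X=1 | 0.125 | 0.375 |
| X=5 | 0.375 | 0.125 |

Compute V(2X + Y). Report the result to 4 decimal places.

E[X] = 3,  E[Y] = 2,  E[XY] = 5
V(X) = 13 − (3)² = 4;  V(Y) = 5 − (2)² = 1
Cov(X,Y) = 5 − (3)(2) = -1
V(2X + Y) = (2)²·4 + (1)²·1 + 2·(2)·(1)·-1 = 13

13.0000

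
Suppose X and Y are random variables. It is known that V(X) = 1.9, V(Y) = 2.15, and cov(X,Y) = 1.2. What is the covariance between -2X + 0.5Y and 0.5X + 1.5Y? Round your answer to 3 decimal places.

-3.588

cov(-2X + 0.5Y, 0.5X + 1.5Y) = (-2)(0.5)V(X) + (0.5)(1.5)V(Y) + [(-2)(1.5) + (0.5)(0.5)]cov(X,Y)
= -1·1.9 + 0.75·2.15 + -2.75·1.2 = -3.5875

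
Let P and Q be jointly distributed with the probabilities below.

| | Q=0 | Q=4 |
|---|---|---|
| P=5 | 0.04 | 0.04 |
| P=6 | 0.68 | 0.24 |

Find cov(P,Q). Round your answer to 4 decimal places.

-0.0704

E[P] = 5.92,  E[Q] = 1.12
E[PQ] = 6.56
cov(P,Q) = E[PQ] − E[P]E[Q] = 6.56 − (5.92)(1.12) = -0.0704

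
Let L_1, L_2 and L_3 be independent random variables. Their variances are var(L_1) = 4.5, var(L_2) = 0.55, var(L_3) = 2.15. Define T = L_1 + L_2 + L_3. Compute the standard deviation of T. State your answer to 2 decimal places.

By independence, var(T) = (1)²var(L_1) + (1)²var(L_2) + (1)²var(L_3)
= (1)²·4.5 + (1)²·0.55 + (1)²·2.15 = 7.2
σ(T) = √7.2 ≈ 2.68

2.68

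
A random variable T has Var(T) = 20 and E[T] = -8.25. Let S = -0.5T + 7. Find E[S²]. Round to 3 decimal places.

E[-0.5T + 7] = -0.5·-8.25 + 7 = 11.125
Var(-0.5T + 7) = (-0.5)²·20 = 5
E[S²] = Var(S) + (E[S])² = 5 + (11.125)² = 128.765625

128.766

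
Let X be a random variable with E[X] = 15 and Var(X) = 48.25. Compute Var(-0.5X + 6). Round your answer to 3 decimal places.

Var(-0.5X + 6) = (-0.5)²·Var(X) = 0.25·48.25 = 12.0625

12.063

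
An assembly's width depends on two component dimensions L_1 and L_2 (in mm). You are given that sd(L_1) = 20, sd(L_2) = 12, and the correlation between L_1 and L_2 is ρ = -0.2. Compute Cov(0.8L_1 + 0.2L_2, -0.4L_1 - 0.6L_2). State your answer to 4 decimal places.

Var(L_1) = (20)² = 400;  Var(L_2) = (12)² = 144
Cov(L_1,L_2) = ρ·sd(L_1)·sd(L_2) = -0.2·20·12 = -48
Cov(0.8L_1 + 0.2L_2, -0.4L_1 - 0.6L_2) = (0.8)(-0.4)Var(L_1) + (0.2)(-0.6)Var(L_2) + [(0.8)(-0.6) + (0.2)(-0.4)]Cov(L_1,L_2)
= -0.32·400 + -0.12·144 + -0.56·-48 = -118.4

-118.4000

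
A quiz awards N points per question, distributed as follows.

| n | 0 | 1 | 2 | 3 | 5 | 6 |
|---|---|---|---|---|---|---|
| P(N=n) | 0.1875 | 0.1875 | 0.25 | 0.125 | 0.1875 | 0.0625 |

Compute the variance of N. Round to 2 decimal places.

3.61

E[N] = (0)(0.1875) + (1)(0.1875) + (2)(0.25) + (3)(0.125) + (5)(0.1875) + (6)(0.0625) = 2.375
E[N²] = (0)²(0.1875) + (1)²(0.1875) + (2)²(0.25) + (3)²(0.125) + (5)²(0.1875) + (6)²(0.0625) = 9.25
Var(N) = E[N²] − (E[N])² = 9.25 − (2.375)² = 3.609375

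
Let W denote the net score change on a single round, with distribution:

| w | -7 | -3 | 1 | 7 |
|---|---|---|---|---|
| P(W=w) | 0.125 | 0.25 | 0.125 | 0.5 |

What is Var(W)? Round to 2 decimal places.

E[W] = (-7)(0.125) + (-3)(0.25) + (1)(0.125) + (7)(0.5) = 2
E[W²] = (-7)²(0.125) + (-3)²(0.25) + (1)²(0.125) + (7)²(0.5) = 33
Var(W) = E[W²] − (E[W])² = 33 − (2)² = 29

29.00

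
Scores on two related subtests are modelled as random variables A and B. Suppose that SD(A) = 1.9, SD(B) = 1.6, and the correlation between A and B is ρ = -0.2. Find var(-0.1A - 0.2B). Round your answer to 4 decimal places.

var(A) = (1.9)² = 3.61;  var(B) = (1.6)² = 2.56
Cov(A,B) = ρ·SD(A)·SD(B) = -0.2·1.9·1.6 = -0.608
var(-0.1A - 0.2B) = (-0.1)²·var(A) + (-0.2)²·var(B) + 2·(-0.1)·(-0.2)·Cov(A,B)
= 0.01·3.61 + 0.04·2.56 + 0.04·-0.608 = 0.11418

0.1142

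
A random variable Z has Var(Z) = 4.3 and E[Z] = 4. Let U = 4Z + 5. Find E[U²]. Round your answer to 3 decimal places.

509.800

E[4Z + 5] = 4·4 + 5 = 21
Var(4Z + 5) = (4)²·4.3 = 68.8
E[U²] = Var(U) + (E[U])² = 68.8 + (21)² = 509.8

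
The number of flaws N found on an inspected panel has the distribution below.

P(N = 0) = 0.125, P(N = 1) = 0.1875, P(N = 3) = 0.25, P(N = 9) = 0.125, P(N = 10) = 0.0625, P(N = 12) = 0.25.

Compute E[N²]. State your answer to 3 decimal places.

54.813

E[N²] = (0)²(0.125) + (1)²(0.1875) + (3)²(0.25) + (9)²(0.125) + (10)²(0.0625) + (12)²(0.25) = 54.8125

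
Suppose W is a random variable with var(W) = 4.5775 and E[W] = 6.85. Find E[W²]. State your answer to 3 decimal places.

E[W²] = var(W) + (E[W])² = 4.5775 + (6.85)² = 51.5

51.500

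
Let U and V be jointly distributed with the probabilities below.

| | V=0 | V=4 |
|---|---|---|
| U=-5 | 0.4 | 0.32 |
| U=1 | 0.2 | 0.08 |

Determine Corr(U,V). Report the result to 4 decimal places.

E[U] = -3.32,  E[V] = 1.6
E[UV] = -6.08
Cov(U,V) = E[UV] − E[U]E[V] = -6.08 − (-3.32)(1.6) = -0.768
var(U) = 7.2576,  var(V) = 3.84
ρ = -0.768 / √(7.2576·3.84) ≈ -0.1455

-0.1455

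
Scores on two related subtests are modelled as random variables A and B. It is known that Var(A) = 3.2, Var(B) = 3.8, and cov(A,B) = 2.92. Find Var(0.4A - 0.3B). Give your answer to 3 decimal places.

0.153

Var(0.4A - 0.3B) = (0.4)²·Var(A) + (-0.3)²·Var(B) + 2·(0.4)·(-0.3)·cov(A,B)
= 0.16·3.2 + 0.09·3.8 + -0.24·2.92 = 0.1532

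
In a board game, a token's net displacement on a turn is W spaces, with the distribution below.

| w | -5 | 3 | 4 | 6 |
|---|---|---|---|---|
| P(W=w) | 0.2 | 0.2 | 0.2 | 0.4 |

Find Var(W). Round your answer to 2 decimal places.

16.56

E[W] = (-5)(0.2) + (3)(0.2) + (4)(0.2) + (6)(0.4) = 2.8
E[W²] = (-5)²(0.2) + (3)²(0.2) + (4)²(0.2) + (6)²(0.4) = 24.4
Var(W) = E[W²] − (E[W])² = 24.4 − (2.8)² = 16.56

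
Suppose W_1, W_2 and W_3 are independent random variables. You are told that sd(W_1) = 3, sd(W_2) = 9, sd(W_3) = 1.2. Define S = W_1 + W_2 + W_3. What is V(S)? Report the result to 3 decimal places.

91.440

V(W_1) = 9, V(W_2) = 81, V(W_3) = 1.44
By independence, V(S) = (1)²V(W_1) + (1)²V(W_2) + (1)²V(W_3)
= (1)²·9 + (1)²·81 + (1)²·1.44 = 91.44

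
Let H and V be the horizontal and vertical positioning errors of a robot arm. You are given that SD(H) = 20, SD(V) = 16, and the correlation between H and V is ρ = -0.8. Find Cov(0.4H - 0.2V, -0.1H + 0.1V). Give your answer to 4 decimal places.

Var(H) = (20)² = 400;  Var(V) = (16)² = 256
Cov(H,V) = ρ·SD(H)·SD(V) = -0.8·20·16 = -256
Cov(0.4H - 0.2V, -0.1H + 0.1V) = (0.4)(-0.1)Var(H) + (-0.2)(0.1)Var(V) + [(0.4)(0.1) + (-0.2)(-0.1)]Cov(H,V)
= -0.04·400 + -0.02·256 + 0.06·-256 = -36.48

-36.4800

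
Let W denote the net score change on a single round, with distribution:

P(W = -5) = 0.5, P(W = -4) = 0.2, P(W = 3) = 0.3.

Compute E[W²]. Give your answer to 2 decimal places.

E[W²] = (-5)²(0.5) + (-4)²(0.2) + (3)²(0.3) = 18.4

18.40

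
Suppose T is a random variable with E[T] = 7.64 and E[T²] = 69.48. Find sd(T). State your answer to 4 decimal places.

3.3332

Var(T) = 69.48 − (7.64)² = 11.1104
sd(T) = √11.1104 ≈ 3.3332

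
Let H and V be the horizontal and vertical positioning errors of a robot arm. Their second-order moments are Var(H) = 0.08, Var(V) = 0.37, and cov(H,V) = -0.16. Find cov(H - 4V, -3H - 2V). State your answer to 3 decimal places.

cov(H - 4V, -3H - 2V) = (1)(-3)Var(H) + (-4)(-2)Var(V) + [(1)(-2) + (-4)(-3)]cov(H,V)
= -3·0.08 + 8·0.37 + 10·-0.16 = 1.12

1.120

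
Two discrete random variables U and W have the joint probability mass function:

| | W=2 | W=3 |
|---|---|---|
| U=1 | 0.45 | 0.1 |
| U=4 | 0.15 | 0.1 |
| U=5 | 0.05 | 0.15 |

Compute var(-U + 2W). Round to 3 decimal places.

E[U] = 2.55,  E[W] = 2.35,  E[UW] = 6.35
var(U) = 9.55 − (2.55)² = 3.0475;  var(W) = 5.75 − (2.35)² = 0.2275
cov(U,W) = 6.35 − (2.55)(2.35) = 0.3575
var(-U + 2W) = (-1)²·3.0475 + (2)²·0.2275 + 2·(-1)·(2)·0.3575 = 2.5275

2.528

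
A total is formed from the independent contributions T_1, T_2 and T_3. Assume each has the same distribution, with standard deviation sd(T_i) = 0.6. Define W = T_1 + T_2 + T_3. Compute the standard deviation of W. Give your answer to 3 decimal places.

V(T_i) = (0.6)² = 0.36
By independence, V(W) = (1)²V(T_1) + (1)²V(T_2) + (1)²V(T_3)
= (1)²·0.36 + (1)²·0.36 + (1)²·0.36 = 1.08
sd(W) = √1.08 ≈ 1.039

1.039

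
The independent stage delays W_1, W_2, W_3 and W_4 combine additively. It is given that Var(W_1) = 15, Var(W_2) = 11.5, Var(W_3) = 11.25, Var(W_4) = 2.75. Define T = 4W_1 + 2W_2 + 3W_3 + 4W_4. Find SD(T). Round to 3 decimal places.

20.767

By independence, Var(T) = (4)²Var(W_1) + (2)²Var(W_2) + (3)²Var(W_3) + (4)²Var(W_4)
= (4)²·15 + (2)²·11.5 + (3)²·11.25 + (4)²·2.75 = 431.25
SD(T) = √431.25 ≈ 20.767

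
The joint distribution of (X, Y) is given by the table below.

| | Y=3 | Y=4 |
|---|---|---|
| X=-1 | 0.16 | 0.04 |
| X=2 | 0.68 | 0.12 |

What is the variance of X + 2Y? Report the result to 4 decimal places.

1.8816

E[X] = 1.4,  E[Y] = 3.16,  E[XY] = 4.4
Var(X) = 3.4 − (1.4)² = 1.44;  Var(Y) = 10.12 − (3.16)² = 0.1344
Cov(X,Y) = 4.4 − (1.4)(3.16) = -0.024
Var(X + 2Y) = (1)²·1.44 + (2)²·0.1344 + 2·(1)·(2)·-0.024 = 1.8816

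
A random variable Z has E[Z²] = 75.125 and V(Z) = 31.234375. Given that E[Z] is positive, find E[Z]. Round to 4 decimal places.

6.6250

(E[Z])² = E[Z²] − V(Z) = 75.125 − 31.234375 = 43.890625
E[Z] = √43.890625 = 6.625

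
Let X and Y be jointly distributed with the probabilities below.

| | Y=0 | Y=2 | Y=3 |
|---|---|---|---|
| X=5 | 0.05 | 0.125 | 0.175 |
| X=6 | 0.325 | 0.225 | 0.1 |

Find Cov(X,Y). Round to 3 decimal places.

E[X] = 5.65,  E[Y] = 1.525
E[XY] = 8.375
Cov(X,Y) = E[XY] − E[X]E[Y] = 8.375 − (5.65)(1.525) = -0.24125

-0.241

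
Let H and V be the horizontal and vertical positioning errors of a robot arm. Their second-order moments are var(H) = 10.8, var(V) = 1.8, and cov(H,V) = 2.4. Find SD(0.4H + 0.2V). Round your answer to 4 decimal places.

var(0.4H + 0.2V) = (0.4)²·var(H) + (0.2)²·var(V) + 2·(0.4)·(0.2)·cov(H,V)
= 0.16·10.8 + 0.04·1.8 + 0.16·2.4 = 2.184
SD(0.4H + 0.2V) = √2.184 ≈ 1.4778

1.4778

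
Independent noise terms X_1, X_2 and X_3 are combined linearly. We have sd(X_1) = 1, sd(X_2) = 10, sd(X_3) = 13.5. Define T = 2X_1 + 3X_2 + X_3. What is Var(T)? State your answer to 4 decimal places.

1086.2500

Var(X_1) = 1, Var(X_2) = 100, Var(X_3) = 182.25
By independence, Var(T) = (2)²Var(X_1) + (3)²Var(X_2) + (1)²Var(X_3)
= (2)²·1 + (3)²·100 + (1)²·182.25 = 1086.25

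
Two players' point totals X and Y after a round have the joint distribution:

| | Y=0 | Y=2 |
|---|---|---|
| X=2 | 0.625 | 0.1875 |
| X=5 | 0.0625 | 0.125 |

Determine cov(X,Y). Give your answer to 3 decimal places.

E[X] = 2.5625,  E[Y] = 0.625
E[XY] = 2
cov(X,Y) = E[XY] − E[X]E[Y] = 2 − (2.5625)(0.625) = 0.3984375

0.398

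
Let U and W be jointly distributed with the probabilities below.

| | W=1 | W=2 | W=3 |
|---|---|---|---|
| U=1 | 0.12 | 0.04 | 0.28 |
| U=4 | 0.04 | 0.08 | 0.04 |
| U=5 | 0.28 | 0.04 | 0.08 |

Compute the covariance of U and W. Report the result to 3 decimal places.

-0.717

E[U] = 3.08,  E[W] = 1.96
E[UW] = 5.32
Cov(U,W) = E[UW] − E[U]E[W] = 5.32 − (3.08)(1.96) = -0.7168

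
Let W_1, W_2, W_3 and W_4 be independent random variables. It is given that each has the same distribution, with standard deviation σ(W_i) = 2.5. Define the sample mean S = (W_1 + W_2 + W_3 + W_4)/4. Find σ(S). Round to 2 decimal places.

1.25

Var(W_i) = (2.5)² = 6.25
By independence, Var(S) = (0.25)²Var(W_1) + (0.25)²Var(W_2) + (0.25)²Var(W_3) + (0.25)²Var(W_4)
= (0.25)²·6.25 + (0.25)²·6.25 + (0.25)²·6.25 + (0.25)²·6.25 = 1.5625
σ(S) = √1.5625 ≈ 1.25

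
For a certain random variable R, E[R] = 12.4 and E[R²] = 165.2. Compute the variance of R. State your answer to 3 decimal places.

11.440

var(R) = 165.2 − (12.4)² = 11.44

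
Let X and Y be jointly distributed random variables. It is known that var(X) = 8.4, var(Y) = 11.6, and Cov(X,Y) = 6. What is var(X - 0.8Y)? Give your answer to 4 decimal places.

var(X - 0.8Y) = (1)²·var(X) + (-0.8)²·var(Y) + 2·(1)·(-0.8)·Cov(X,Y)
= 1·8.4 + 0.64·11.6 + -1.6·6 = 6.224

6.2240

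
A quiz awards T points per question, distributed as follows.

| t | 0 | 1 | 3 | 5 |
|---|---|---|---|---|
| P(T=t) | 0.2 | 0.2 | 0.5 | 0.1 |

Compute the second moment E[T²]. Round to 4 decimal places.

7.2000

E[T²] = (0)²(0.2) + (1)²(0.2) + (3)²(0.5) + (5)²(0.1) = 7.2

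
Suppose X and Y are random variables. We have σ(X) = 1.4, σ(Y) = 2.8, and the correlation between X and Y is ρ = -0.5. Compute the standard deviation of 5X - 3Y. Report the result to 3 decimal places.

13.355

Var(X) = (1.4)² = 1.96;  Var(Y) = (2.8)² = 7.84
Cov(X,Y) = ρ·σ(X)·σ(Y) = -0.5·1.4·2.8 = -1.96
Var(5X - 3Y) = (5)²·Var(X) + (-3)²·Var(Y) + 2·(5)·(-3)·Cov(X,Y)
= 25·1.96 + 9·7.84 + -30·-1.96 = 178.36
σ(5X - 3Y) = √178.36 ≈ 13.355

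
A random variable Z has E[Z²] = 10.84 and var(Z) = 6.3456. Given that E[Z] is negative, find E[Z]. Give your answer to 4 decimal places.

-2.1200

(E[Z])² = E[Z²] − var(Z) = 10.84 − 6.3456 = 4.4944
E[Z] = −√4.4944 = -2.12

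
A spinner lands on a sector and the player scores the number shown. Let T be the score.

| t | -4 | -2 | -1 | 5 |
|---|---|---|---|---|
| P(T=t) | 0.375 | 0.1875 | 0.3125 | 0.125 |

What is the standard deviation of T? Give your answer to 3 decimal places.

E[T] = (-4)(0.375) + (-2)(0.1875) + (-1)(0.3125) + (5)(0.125) = -1.5625
E[T²] = (-4)²(0.375) + (-2)²(0.1875) + (-1)²(0.3125) + (5)²(0.125) = 10.1875
V(T) = E[T²] − (E[T])² = 10.1875 − (-1.5625)² = 7.74609375
σ(T) = √7.74609375 ≈ 2.783

2.783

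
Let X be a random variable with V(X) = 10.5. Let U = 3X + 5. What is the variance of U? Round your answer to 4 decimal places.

94.5000

V(3X + 5) = (3)²·V(X) = 9·10.5 = 94.5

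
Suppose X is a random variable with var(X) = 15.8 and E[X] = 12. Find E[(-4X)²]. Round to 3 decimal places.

2556.800

E[-4X] = -4·12 = -48
var(-4X) = (-4)²·15.8 = 252.8
E[(-4X)²] = var((-4X)) + (E[(-4X)])² = 252.8 + (-48)² = 2556.8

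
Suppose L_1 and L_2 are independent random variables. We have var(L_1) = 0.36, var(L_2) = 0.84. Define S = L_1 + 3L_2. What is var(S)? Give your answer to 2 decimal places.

7.92

By independence, var(S) = (1)²var(L_1) + (3)²var(L_2)
= (1)²·0.36 + (3)²·0.84 = 7.92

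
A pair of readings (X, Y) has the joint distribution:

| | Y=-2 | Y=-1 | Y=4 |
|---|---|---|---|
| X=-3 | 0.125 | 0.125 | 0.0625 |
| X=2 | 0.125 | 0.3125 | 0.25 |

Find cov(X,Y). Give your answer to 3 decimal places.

1.113

E[X] = 0.4375,  E[Y] = 0.3125
E[XY] = 1.25
cov(X,Y) = E[XY] − E[X]E[Y] = 1.25 − (0.4375)(0.3125) = 1.11328125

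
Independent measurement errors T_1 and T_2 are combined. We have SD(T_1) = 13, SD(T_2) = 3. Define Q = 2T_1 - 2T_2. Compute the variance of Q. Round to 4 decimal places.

V(T_1) = 169, V(T_2) = 9
By independence, V(Q) = (2)²V(T_1) + (-2)²V(T_2)
= (2)²·169 + (-2)²·9 = 712

712.0000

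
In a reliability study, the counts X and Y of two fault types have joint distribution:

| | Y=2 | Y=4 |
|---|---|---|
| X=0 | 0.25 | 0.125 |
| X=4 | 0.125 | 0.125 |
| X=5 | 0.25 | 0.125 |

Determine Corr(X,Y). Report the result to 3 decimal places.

0.043

E[X] = 2.875,  E[Y] = 2.75
E[XY] = 8
cov(X,Y) = E[XY] − E[X]E[Y] = 8 − (2.875)(2.75) = 0.09375
V(X) = 5.109375,  V(Y) = 0.9375
ρ = 0.09375 / √(5.109375·0.9375) ≈ 0.043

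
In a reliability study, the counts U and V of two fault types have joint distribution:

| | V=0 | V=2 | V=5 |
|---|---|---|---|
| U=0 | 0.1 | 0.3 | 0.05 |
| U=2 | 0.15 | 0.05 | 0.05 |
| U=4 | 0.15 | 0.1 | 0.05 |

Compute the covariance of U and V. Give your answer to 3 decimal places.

-0.305

E[U] = 1.7,  E[V] = 1.65
E[UV] = 2.5
Cov(U,V) = E[UV] − E[U]E[V] = 2.5 − (1.7)(1.65) = -0.305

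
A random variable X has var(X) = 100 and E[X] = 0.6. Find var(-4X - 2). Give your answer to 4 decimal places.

1600.0000

var(-4X - 2) = (-4)²·var(X) = 16·100 = 1600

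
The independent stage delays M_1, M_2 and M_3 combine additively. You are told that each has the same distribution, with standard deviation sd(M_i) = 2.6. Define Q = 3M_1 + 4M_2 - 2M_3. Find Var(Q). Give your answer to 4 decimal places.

196.0400

Var(M_i) = (2.6)² = 6.76
By independence, Var(Q) = (3)²Var(M_1) + (4)²Var(M_2) + (-2)²Var(M_3)
= (3)²·6.76 + (4)²·6.76 + (-2)²·6.76 = 196.04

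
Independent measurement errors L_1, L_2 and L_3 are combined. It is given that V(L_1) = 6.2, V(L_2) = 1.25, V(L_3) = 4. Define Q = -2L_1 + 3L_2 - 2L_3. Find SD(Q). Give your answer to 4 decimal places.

7.2146

By independence, V(Q) = (-2)²V(L_1) + (3)²V(L_2) + (-2)²V(L_3)
= (-2)²·6.2 + (3)²·1.25 + (-2)²·4 = 52.05
SD(Q) = √52.05 ≈ 7.2146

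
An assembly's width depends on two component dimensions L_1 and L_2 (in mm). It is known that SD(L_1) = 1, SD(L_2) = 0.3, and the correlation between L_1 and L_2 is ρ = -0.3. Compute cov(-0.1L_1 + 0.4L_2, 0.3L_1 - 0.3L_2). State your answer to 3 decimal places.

-0.054

V(L_1) = (1)² = 1;  V(L_2) = (0.3)² = 0.09
cov(L_1,L_2) = ρ·SD(L_1)·SD(L_2) = -0.3·1·0.3 = -0.09
cov(-0.1L_1 + 0.4L_2, 0.3L_1 - 0.3L_2) = (-0.1)(0.3)V(L_1) + (0.4)(-0.3)V(L_2) + [(-0.1)(-0.3) + (0.4)(0.3)]cov(L_1,L_2)
= -0.03·1 + -0.12·0.09 + 0.15·-0.09 = -0.0543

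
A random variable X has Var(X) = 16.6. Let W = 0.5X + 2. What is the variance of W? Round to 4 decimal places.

4.1500

Var(0.5X + 2) = (0.5)²·Var(X) = 0.25·16.6 = 4.15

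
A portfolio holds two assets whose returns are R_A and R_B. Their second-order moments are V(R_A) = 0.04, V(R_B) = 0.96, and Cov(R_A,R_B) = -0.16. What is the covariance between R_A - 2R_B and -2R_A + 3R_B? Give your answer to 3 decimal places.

-6.960

Cov(R_A - 2R_B, -2R_A + 3R_B) = (1)(-2)V(R_A) + (-2)(3)V(R_B) + [(1)(3) + (-2)(-2)]Cov(R_A,R_B)
= -2·0.04 + -6·0.96 + 7·-0.16 = -6.96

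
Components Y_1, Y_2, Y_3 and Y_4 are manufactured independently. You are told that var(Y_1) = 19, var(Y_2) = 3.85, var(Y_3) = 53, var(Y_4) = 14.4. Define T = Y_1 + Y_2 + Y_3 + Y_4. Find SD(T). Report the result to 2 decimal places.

9.50

By independence, var(T) = (1)²var(Y_1) + (1)²var(Y_2) + (1)²var(Y_3) + (1)²var(Y_4)
= (1)²·19 + (1)²·3.85 + (1)²·53 + (1)²·14.4 = 90.25
SD(T) = √90.25 ≈ 9.50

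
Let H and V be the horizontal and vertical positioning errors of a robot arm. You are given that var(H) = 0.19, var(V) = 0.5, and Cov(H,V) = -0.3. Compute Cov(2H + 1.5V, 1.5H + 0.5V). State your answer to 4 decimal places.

-0.0300

Cov(2H + 1.5V, 1.5H + 0.5V) = (2)(1.5)var(H) + (1.5)(0.5)var(V) + [(2)(0.5) + (1.5)(1.5)]Cov(H,V)
= 3·0.19 + 0.75·0.5 + 3.25·-0.3 = -0.03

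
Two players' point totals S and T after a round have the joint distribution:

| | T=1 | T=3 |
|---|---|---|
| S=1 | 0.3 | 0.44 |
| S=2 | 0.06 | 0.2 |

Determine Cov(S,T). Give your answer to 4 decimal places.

E[S] = 1.26,  E[T] = 2.28
E[ST] = 2.94
Cov(S,T) = E[ST] − E[S]E[T] = 2.94 − (1.26)(2.28) = 0.0672

0.0672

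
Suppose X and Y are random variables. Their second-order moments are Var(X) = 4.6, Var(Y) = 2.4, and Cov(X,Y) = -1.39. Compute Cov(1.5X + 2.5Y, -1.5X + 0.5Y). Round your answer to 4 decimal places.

-3.1800

Cov(1.5X + 2.5Y, -1.5X + 0.5Y) = (1.5)(-1.5)Var(X) + (2.5)(0.5)Var(Y) + [(1.5)(0.5) + (2.5)(-1.5)]Cov(X,Y)
= -2.25·4.6 + 1.25·2.4 + -3·-1.39 = -3.18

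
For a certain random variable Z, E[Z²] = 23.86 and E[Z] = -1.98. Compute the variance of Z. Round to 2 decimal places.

19.94

var(Z) = 23.86 − (-1.98)² = 19.9396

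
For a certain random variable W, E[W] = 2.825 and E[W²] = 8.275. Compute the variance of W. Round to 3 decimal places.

Var(W) = 8.275 − (2.825)² = 0.294375

0.294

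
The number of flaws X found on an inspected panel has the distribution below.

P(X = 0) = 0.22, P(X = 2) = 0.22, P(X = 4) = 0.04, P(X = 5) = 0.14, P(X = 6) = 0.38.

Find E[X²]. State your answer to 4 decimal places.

18.7000

E[X²] = (0)²(0.22) + (2)²(0.22) + (4)²(0.04) + (5)²(0.14) + (6)²(0.38) = 18.7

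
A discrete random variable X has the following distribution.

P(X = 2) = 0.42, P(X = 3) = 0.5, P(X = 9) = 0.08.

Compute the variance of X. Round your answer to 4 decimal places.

E[X] = (2)(0.42) + (3)(0.5) + (9)(0.08) = 3.06
E[X²] = (2)²(0.42) + (3)²(0.5) + (9)²(0.08) = 12.66
var(X) = E[X²] − (E[X])² = 12.66 − (3.06)² = 3.2964

3.2964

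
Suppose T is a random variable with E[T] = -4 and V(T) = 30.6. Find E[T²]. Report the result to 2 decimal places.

E[T²] = V(T) + (E[T])² = 30.6 + (-4)² = 46.6

46.60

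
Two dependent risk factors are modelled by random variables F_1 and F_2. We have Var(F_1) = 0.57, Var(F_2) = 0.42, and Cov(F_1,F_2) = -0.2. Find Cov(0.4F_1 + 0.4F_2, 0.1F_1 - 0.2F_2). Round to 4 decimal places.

-0.0028

Cov(0.4F_1 + 0.4F_2, 0.1F_1 - 0.2F_2) = (0.4)(0.1)Var(F_1) + (0.4)(-0.2)Var(F_2) + [(0.4)(-0.2) + (0.4)(0.1)]Cov(F_1,F_2)
= 0.04·0.57 + -0.08·0.42 + -0.04·-0.2 = -0.0028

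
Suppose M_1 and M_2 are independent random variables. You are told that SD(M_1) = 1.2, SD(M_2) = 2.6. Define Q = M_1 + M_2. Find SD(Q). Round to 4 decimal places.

Var(M_1) = 1.44, Var(M_2) = 6.76
By independence, Var(Q) = (1)²Var(M_1) + (1)²Var(M_2)
= (1)²·1.44 + (1)²·6.76 = 8.2
SD(Q) = √8.2 ≈ 2.8636

2.8636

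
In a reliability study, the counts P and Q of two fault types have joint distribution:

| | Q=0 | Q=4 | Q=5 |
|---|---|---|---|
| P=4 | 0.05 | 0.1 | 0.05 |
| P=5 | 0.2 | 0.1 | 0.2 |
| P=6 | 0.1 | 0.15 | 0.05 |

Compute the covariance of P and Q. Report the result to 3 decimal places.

E[P] = 5.1,  E[Q] = 2.9
E[PQ] = 14.7
Cov(P,Q) = E[PQ] − E[P]E[Q] = 14.7 − (5.1)(2.9) = -0.09

-0.090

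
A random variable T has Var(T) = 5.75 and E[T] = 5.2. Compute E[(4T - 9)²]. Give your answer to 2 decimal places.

231.24

E[4T - 9] = 4·5.2 − 9 = 11.8
Var(4T - 9) = (4)²·5.75 = 92
E[(4T - 9)²] = Var((4T - 9)) + (E[(4T - 9)])² = 92 + (11.8)² = 231.24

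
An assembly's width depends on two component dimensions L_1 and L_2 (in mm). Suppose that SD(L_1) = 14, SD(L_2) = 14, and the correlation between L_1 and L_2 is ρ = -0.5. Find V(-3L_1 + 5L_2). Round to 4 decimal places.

V(L_1) = (14)² = 196;  V(L_2) = (14)² = 196
Cov(L_1,L_2) = ρ·SD(L_1)·SD(L_2) = -0.5·14·14 = -98
V(-3L_1 + 5L_2) = (-3)²·V(L_1) + (5)²·V(L_2) + 2·(-3)·(5)·Cov(L_1,L_2)
= 9·196 + 25·196 + -30·-98 = 9604

9604.0000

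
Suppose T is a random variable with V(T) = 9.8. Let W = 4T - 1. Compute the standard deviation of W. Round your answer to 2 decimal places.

12.52

V(4T - 1) = (4)²·9.8 = 156.8
SD(W) = √156.8 ≈ 12.52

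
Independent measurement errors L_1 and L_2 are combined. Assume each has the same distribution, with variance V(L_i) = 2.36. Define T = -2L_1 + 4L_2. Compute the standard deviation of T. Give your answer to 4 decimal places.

6.8702

By independence, V(T) = (-2)²V(L_1) + (4)²V(L_2)
= (-2)²·2.36 + (4)²·2.36 = 47.2
SD(T) = √47.2 ≈ 6.8702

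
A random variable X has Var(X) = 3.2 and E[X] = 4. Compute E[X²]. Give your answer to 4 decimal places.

19.2000

E[X²] = Var(X) + (E[X])² = 3.2 + (4)² = 19.2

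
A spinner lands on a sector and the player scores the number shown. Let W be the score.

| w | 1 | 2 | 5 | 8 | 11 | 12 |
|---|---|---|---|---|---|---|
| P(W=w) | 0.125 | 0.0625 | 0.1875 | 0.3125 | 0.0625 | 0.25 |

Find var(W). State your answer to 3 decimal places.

14.234

E[W] = (1)(0.125) + (2)(0.0625) + (5)(0.1875) + (8)(0.3125) + (11)(0.0625) + (12)(0.25) = 7.375
E[W²] = (1)²(0.125) + (2)²(0.0625) + (5)²(0.1875) + (8)²(0.3125) + (11)²(0.0625) + (12)²(0.25) = 68.625
var(W) = E[W²] − (E[W])² = 68.625 − (7.375)² = 14.234375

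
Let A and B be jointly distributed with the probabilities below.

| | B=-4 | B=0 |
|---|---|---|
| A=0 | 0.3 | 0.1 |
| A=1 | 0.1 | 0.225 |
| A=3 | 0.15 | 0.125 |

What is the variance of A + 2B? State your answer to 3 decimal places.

18.638

E[A] = 1.15,  E[B] = -2.2,  E[AB] = -2.2
V(A) = 2.8 − (1.15)² = 1.4775;  V(B) = 8.8 − (-2.2)² = 3.96
cov(A,B) = -2.2 − (1.15)(-2.2) = 0.33
V(A + 2B) = (1)²·1.4775 + (2)²·3.96 + 2·(1)·(2)·0.33 = 18.6375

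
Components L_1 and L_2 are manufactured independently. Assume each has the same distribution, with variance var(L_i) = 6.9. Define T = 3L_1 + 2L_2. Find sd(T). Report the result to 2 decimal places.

By independence, var(T) = (3)²var(L_1) + (2)²var(L_2)
= (3)²·6.9 + (2)²·6.9 = 89.7
sd(T) = √89.7 ≈ 9.47

9.47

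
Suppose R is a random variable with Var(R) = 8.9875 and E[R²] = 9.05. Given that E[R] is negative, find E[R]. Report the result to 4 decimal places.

-0.2500

(E[R])² = E[R²] − Var(R) = 9.05 − 8.9875 = 0.0625
E[R] = −√0.0625 = -0.25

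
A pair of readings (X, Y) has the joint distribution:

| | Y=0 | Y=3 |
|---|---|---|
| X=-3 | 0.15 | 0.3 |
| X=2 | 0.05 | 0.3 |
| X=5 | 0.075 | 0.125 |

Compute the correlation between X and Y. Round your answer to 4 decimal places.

E[X] = 0.35,  E[Y] = 2.175
E[XY] = 0.975
Cov(X,Y) = E[XY] − E[X]E[Y] = 0.975 − (0.35)(2.175) = 0.21375
var(X) = 10.3275,  var(Y) = 1.794375
ρ = 0.21375 / √(10.3275·1.794375) ≈ 0.0497

0.0497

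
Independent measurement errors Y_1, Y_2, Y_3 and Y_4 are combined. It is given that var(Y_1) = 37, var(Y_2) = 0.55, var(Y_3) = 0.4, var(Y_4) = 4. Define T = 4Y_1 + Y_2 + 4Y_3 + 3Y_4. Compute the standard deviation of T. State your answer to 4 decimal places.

By independence, var(T) = (4)²var(Y_1) + (1)²var(Y_2) + (4)²var(Y_3) + (3)²var(Y_4)
= (4)²·37 + (1)²·0.55 + (4)²·0.4 + (3)²·4 = 634.95
SD(T) = √634.95 ≈ 25.1982

25.1982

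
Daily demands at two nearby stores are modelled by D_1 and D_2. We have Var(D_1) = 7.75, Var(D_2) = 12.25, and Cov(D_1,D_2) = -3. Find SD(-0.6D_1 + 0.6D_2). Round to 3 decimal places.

3.059

Var(-0.6D_1 + 0.6D_2) = (-0.6)²·Var(D_1) + (0.6)²·Var(D_2) + 2·(-0.6)·(0.6)·Cov(D_1,D_2)
= 0.36·7.75 + 0.36·12.25 + -0.72·-3 = 9.36
SD(-0.6D_1 + 0.6D_2) = √9.36 ≈ 3.059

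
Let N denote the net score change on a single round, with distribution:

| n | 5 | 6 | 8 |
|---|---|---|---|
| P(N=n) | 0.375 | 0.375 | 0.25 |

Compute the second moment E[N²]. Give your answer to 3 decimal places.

E[N²] = (5)²(0.375) + (6)²(0.375) + (8)²(0.25) = 38.875

38.875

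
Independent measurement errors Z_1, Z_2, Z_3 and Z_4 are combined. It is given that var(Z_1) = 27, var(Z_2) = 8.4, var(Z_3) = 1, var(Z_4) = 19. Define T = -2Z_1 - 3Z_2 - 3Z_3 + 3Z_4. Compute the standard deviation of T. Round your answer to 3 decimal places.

19.068

By independence, var(T) = (-2)²var(Z_1) + (-3)²var(Z_2) + (-3)²var(Z_3) + (3)²var(Z_4)
= (-2)²·27 + (-3)²·8.4 + (-3)²·1 + (3)²·19 = 363.6
SD(T) = √363.6 ≈ 19.068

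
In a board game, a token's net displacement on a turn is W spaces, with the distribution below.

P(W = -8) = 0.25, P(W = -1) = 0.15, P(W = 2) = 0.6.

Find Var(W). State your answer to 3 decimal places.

E[W] = (-8)(0.25) + (-1)(0.15) + (2)(0.6) = -0.95
E[W²] = (-8)²(0.25) + (-1)²(0.15) + (2)²(0.6) = 18.55
Var(W) = E[W²] − (E[W])² = 18.55 − (-0.95)² = 17.6475

17.648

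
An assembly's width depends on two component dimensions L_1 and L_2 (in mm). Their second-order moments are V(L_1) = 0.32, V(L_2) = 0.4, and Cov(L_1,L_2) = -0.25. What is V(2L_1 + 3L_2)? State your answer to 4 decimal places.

1.8800

V(2L_1 + 3L_2) = (2)²·V(L_1) + (3)²·V(L_2) + 2·(2)·(3)·Cov(L_1,L_2)
= 4·0.32 + 9·0.4 + 12·-0.25 = 1.88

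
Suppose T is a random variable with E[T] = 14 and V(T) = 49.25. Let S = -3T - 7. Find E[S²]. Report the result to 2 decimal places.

E[-3T - 7] = -3·14 − 7 = -49
V(-3T - 7) = (-3)²·49.25 = 443.25
E[S²] = V(S) + (E[S])² = 443.25 + (-49)² = 2844.25

2844.25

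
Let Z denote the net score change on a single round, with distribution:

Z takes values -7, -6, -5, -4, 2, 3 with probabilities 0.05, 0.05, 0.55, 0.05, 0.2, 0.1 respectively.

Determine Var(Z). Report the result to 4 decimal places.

12.0900

E[Z] = (-7)(0.05) + (-6)(0.05) + (-5)(0.55) + (-4)(0.05) + (2)(0.2) + (3)(0.1) = -2.9
E[Z²] = (-7)²(0.05) + (-6)²(0.05) + (-5)²(0.55) + (-4)²(0.05) + (2)²(0.2) + (3)²(0.1) = 20.5
Var(Z) = E[Z²] − (E[Z])² = 20.5 − (-2.9)² = 12.09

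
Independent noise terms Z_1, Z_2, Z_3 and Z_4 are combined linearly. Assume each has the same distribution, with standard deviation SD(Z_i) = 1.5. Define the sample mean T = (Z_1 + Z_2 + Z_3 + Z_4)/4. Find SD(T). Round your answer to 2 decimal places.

Var(Z_i) = (1.5)² = 2.25
By independence, Var(T) = (0.25)²Var(Z_1) + (0.25)²Var(Z_2) + (0.25)²Var(Z_3) + (0.25)²Var(Z_4)
= (0.25)²·2.25 + (0.25)²·2.25 + (0.25)²·2.25 + (0.25)²·2.25 = 0.5625
SD(T) = √0.5625 ≈ 0.75

0.75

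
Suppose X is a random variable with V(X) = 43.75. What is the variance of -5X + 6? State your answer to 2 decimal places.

1093.75

V(-5X + 6) = (-5)²·V(X) = 25·43.75 = 1093.75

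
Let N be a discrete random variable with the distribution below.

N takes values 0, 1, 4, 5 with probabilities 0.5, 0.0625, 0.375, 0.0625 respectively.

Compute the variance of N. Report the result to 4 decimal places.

E[N] = (0)(0.5) + (1)(0.0625) + (4)(0.375) + (5)(0.0625) = 1.875
E[N²] = (0)²(0.5) + (1)²(0.0625) + (4)²(0.375) + (5)²(0.0625) = 7.625
Var(N) = E[N²] − (E[N])² = 7.625 − (1.875)² = 4.109375

4.1094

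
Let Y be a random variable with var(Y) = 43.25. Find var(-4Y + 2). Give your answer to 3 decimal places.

692.000

var(-4Y + 2) = (-4)²·var(Y) = 16·43.25 = 692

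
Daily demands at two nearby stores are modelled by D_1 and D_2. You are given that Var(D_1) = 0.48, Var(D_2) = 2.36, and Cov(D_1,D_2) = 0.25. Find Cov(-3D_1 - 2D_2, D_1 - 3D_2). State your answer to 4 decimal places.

14.4700

Cov(-3D_1 - 2D_2, D_1 - 3D_2) = (-3)(1)Var(D_1) + (-2)(-3)Var(D_2) + [(-3)(-3) + (-2)(1)]Cov(D_1,D_2)
= -3·0.48 + 6·2.36 + 7·0.25 = 14.47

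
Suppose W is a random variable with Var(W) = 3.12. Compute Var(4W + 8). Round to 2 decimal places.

49.92

Var(4W + 8) = (4)²·Var(W) = 16·3.12 = 49.92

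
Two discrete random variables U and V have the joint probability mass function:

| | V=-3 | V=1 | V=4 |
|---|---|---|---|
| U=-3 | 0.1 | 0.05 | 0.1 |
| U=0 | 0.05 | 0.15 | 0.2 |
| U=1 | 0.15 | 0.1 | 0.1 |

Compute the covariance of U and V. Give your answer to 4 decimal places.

E[U] = -0.4,  E[V] = 1
E[UV] = -0.4
cov(U,V) = E[UV] − E[U]E[V] = -0.4 − (-0.4)(1) = 0

0.0000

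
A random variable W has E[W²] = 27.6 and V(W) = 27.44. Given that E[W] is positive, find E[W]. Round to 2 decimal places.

(E[W])² = E[W²] − V(W) = 27.6 − 27.44 = 0.16
E[W] = √0.16 = 0.4

0.40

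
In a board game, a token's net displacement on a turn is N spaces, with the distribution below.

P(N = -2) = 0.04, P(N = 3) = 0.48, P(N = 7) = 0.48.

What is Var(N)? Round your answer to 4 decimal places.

5.7216

E[N] = (-2)(0.04) + (3)(0.48) + (7)(0.48) = 4.72
E[N²] = (-2)²(0.04) + (3)²(0.48) + (7)²(0.48) = 28
Var(N) = E[N²] − (E[N])² = 28 − (4.72)² = 5.7216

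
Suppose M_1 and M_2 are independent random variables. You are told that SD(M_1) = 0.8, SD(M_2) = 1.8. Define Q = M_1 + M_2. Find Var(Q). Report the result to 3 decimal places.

Var(M_1) = 0.64, Var(M_2) = 3.24
By independence, Var(Q) = (1)²Var(M_1) + (1)²Var(M_2)
= (1)²·0.64 + (1)²·3.24 = 3.88

3.880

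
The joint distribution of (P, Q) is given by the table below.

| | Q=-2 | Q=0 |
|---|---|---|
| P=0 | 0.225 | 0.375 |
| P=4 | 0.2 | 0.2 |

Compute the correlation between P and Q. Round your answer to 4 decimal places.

E[P] = 1.6,  E[Q] = -0.85
E[PQ] = -1.6
cov(P,Q) = E[PQ] − E[P]E[Q] = -1.6 − (1.6)(-0.85) = -0.24
V(P) = 3.84,  V(Q) = 0.9775
ρ = -0.24 / √(3.84·0.9775) ≈ -0.1239

-0.1239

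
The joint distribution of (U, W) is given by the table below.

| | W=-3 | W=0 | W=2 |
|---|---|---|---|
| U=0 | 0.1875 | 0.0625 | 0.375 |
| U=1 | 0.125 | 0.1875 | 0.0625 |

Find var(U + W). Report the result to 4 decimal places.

E[U] = 0.375,  E[W] = -0.0625,  E[UW] = -0.25
var(U) = 0.375 − (0.375)² = 0.234375;  var(W) = 4.5625 − (-0.0625)² = 4.55859375
Cov(U,W) = -0.25 − (0.375)(-0.0625) = -0.2265625
var(U + W) = (1)²·0.234375 + (1)²·4.55859375 + 2·(1)·(1)·-0.2265625 = 4.33984375

4.3398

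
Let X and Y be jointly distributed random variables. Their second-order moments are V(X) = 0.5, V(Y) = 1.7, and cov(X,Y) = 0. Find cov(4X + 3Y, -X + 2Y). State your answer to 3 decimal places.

cov(4X + 3Y, -X + 2Y) = (4)(-1)V(X) + (3)(2)V(Y) + [(4)(2) + (3)(-1)]cov(X,Y)
= -4·0.5 + 6·1.7 + 5·0 = 8.2

8.200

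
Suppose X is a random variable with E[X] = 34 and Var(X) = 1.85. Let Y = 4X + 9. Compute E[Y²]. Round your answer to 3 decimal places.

21054.600

E[4X + 9] = 4·34 + 9 = 145
Var(4X + 9) = (4)²·1.85 = 29.6
E[Y²] = Var(Y) + (E[Y])² = 29.6 + (145)² = 21054.6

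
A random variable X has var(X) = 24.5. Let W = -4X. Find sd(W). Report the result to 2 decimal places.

var(-4X) = (-4)²·24.5 = 392
sd(W) = √392 ≈ 19.80

19.80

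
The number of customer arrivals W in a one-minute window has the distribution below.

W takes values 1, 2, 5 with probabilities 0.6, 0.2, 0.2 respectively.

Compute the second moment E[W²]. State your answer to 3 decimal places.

6.400

E[W²] = (1)²(0.6) + (2)²(0.2) + (5)²(0.2) = 6.4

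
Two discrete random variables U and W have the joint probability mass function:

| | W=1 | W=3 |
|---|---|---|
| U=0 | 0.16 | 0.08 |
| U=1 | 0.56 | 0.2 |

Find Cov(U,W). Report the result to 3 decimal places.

E[U] = 0.76,  E[W] = 1.56
E[UW] = 1.16
Cov(U,W) = E[UW] − E[U]E[W] = 1.16 − (0.76)(1.56) = -0.0256

-0.026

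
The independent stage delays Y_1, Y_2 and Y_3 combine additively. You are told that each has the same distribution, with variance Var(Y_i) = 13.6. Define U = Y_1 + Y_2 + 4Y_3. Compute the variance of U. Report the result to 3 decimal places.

By independence, Var(U) = (1)²Var(Y_1) + (1)²Var(Y_2) + (4)²Var(Y_3)
= (1)²·13.6 + (1)²·13.6 + (4)²·13.6 = 244.8

244.800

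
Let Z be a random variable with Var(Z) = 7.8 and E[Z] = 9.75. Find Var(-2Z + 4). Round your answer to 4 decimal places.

Var(-2Z + 4) = (-2)²·Var(Z) = 4·7.8 = 31.2

31.2000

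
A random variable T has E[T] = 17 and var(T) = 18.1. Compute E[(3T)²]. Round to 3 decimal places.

2763.900

E[3T] = 3·17 = 51
var(3T) = (3)²·18.1 = 162.9
E[(3T)²] = var((3T)) + (E[(3T)])² = 162.9 + (51)² = 2763.9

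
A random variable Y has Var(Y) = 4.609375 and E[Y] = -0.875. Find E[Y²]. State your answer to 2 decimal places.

E[Y²] = Var(Y) + (E[Y])² = 4.609375 + (-0.875)² = 5.375

5.38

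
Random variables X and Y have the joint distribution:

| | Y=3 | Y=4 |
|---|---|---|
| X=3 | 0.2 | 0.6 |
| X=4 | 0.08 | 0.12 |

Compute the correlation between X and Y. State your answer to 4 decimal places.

E[X] = 3.2,  E[Y] = 3.72
E[XY] = 11.88
Cov(X,Y) = E[XY] − E[X]E[Y] = 11.88 − (3.2)(3.72) = -0.024
Var(X) = 0.16,  Var(Y) = 0.2016
ρ = -0.024 / √(0.16·0.2016) ≈ -0.1336

-0.1336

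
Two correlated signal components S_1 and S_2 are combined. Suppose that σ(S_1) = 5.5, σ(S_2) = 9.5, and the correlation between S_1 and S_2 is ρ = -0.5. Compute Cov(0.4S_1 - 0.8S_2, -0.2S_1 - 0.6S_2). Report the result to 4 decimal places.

Var(S_1) = (5.5)² = 30.25;  Var(S_2) = (9.5)² = 90.25
Cov(S_1,S_2) = ρ·σ(S_1)·σ(S_2) = -0.5·5.5·9.5 = -26.125
Cov(0.4S_1 - 0.8S_2, -0.2S_1 - 0.6S_2) = (0.4)(-0.2)Var(S_1) + (-0.8)(-0.6)Var(S_2) + [(0.4)(-0.6) + (-0.8)(-0.2)]Cov(S_1,S_2)
= -0.08·30.25 + 0.48·90.25 + -0.08·-26.125 = 42.99

42.9900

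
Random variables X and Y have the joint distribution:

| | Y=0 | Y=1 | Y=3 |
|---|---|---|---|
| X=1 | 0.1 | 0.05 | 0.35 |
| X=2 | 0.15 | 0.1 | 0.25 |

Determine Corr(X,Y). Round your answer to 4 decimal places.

E[X] = 1.5,  E[Y] = 1.95
E[XY] = 2.8
Cov(X,Y) = E[XY] − E[X]E[Y] = 2.8 − (1.5)(1.95) = -0.125
var(X) = 0.25,  var(Y) = 1.7475
ρ = -0.125 / √(0.25·1.7475) ≈ -0.1891

-0.1891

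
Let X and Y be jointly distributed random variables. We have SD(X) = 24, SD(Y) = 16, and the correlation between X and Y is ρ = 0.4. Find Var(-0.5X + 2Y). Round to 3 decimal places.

Var(X) = (24)² = 576;  Var(Y) = (16)² = 256
Cov(X,Y) = ρ·SD(X)·SD(Y) = 0.4·24·16 = 153.6
Var(-0.5X + 2Y) = (-0.5)²·Var(X) + (2)²·Var(Y) + 2·(-0.5)·(2)·Cov(X,Y)
= 0.25·576 + 4·256 + -2·153.6 = 860.8

860.800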